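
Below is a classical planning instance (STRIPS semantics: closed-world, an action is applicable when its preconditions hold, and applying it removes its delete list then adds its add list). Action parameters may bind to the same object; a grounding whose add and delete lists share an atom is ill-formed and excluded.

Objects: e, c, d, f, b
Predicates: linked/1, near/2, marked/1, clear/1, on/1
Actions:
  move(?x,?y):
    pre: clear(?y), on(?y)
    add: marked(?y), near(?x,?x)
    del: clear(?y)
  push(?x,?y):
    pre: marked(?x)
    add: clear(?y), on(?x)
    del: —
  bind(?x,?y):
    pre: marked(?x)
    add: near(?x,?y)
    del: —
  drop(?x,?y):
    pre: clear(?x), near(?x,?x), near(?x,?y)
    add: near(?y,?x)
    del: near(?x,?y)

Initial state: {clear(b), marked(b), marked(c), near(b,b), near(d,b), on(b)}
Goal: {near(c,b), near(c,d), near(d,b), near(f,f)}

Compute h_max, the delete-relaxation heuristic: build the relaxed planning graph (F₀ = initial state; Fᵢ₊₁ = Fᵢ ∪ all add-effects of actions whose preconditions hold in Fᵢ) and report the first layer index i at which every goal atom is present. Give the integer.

F0 = init (6 atoms)
F1 = F0 ∪ {clear(c), clear(d), clear(e), clear(f), near(b,c), near(b,d), near(b,e), near(b,f), near(c,b), near(c,c), near(c,d), near(c,e), near(c,f), near(d,d), near(e,e), near(f,f), on(c)}  (23 atoms)
goal ⊆ F1  ⇒  h_max = 1

1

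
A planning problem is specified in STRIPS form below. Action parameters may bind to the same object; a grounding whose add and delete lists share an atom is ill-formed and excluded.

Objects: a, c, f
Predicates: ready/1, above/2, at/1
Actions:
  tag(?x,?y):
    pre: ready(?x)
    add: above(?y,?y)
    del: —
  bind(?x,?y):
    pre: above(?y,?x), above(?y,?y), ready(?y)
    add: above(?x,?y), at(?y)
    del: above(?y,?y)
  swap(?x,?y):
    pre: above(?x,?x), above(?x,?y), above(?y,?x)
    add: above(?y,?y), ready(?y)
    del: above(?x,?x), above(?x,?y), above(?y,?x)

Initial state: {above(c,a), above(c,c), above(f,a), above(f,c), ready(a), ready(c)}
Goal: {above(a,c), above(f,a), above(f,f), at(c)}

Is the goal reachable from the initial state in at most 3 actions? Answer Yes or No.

Yes

1. tag(a,f)  →  {above(c,a), above(c,c), above(f,a), above(f,c), above(f,f), ready(a), ready(c)}
2. bind(a,c)  →  {above(a,c), above(c,a), above(f,a), above(f,c), above(f,f), at(c), ready(a), ready(c)}
optimal plan length = 2; 2 ≤ 3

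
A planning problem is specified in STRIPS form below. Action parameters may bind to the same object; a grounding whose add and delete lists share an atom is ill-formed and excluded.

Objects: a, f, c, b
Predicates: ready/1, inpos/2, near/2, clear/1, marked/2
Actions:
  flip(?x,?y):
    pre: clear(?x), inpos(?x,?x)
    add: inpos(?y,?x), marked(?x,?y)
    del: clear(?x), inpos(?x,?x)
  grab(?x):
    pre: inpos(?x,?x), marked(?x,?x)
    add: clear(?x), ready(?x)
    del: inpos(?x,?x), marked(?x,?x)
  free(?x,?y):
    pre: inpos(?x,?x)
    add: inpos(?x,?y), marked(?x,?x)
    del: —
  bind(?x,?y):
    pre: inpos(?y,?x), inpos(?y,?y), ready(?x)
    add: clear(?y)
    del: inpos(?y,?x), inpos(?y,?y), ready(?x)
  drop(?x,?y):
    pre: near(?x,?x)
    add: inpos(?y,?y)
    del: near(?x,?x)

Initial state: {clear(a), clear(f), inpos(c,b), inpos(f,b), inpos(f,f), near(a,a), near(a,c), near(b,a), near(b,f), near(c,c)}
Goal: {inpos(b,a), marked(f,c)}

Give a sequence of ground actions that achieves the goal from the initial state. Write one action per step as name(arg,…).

1. flip(f,c)  →  {clear(a), inpos(c,b), inpos(c,f), inpos(f,b), marked(f,c), near(a,a), near(a,c), near(b,a), near(b,f), near(c,c)}
2. drop(a,a)  →  {clear(a), inpos(a,a), inpos(c,b), inpos(c,f), inpos(f,b), marked(f,c), near(a,c), near(b,a), near(b,f), near(c,c)}
3. flip(a,b)  →  {inpos(b,a), inpos(c,b), inpos(c,f), inpos(f,b), marked(a,b), marked(f,c), near(a,c), near(b,a), near(b,f), near(c,c)}

flip(f,c); drop(a,a); flip(a,b)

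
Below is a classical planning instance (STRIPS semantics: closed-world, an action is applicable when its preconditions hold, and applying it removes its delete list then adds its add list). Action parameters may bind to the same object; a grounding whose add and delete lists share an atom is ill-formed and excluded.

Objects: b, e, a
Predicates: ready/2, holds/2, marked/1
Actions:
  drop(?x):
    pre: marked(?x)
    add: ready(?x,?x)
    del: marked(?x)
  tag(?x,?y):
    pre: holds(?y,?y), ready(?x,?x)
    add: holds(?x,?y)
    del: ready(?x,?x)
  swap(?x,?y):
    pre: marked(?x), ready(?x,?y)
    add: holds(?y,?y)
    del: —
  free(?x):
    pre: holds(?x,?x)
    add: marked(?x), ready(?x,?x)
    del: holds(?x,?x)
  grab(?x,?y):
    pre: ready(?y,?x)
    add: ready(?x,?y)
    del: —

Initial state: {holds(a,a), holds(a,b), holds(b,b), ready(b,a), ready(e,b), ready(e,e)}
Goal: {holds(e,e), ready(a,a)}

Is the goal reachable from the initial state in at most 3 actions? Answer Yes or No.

1. free(b)  →  {holds(a,a), holds(a,b), marked(b), ready(b,a), ready(b,b), ready(e,b), ready(e,e)}
2. free(a)  →  {holds(a,b), marked(a), marked(b), ready(a,a), ready(b,a), ready(b,b), ready(e,b), ready(e,e)}
3. grab(b,e)  →  {holds(a,b), marked(a), marked(b), ready(a,a), ready(b,a), ready(b,b), ready(b,e), ready(e,b), ready(e,e)}
4. swap(b,e)  →  {holds(a,b), holds(e,e), marked(a), marked(b), ready(a,a), ready(b,a), ready(b,b), ready(b,e), ready(e,b), ready(e,e)}
optimal plan length = 4; 4 > 3

No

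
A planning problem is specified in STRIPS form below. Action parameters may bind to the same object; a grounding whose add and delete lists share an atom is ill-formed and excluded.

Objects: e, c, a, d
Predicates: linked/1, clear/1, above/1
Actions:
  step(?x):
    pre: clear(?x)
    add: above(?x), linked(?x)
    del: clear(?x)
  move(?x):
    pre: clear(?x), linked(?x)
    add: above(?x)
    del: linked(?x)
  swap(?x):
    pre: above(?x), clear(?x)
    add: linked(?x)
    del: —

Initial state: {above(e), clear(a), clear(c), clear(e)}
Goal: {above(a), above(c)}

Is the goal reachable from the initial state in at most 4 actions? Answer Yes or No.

1. step(c)  →  {above(c), above(e), clear(a), clear(e), linked(c)}
2. step(a)  →  {above(a), above(c), above(e), clear(e), linked(a), linked(c)}
optimal plan length = 2; 2 ≤ 4

Yes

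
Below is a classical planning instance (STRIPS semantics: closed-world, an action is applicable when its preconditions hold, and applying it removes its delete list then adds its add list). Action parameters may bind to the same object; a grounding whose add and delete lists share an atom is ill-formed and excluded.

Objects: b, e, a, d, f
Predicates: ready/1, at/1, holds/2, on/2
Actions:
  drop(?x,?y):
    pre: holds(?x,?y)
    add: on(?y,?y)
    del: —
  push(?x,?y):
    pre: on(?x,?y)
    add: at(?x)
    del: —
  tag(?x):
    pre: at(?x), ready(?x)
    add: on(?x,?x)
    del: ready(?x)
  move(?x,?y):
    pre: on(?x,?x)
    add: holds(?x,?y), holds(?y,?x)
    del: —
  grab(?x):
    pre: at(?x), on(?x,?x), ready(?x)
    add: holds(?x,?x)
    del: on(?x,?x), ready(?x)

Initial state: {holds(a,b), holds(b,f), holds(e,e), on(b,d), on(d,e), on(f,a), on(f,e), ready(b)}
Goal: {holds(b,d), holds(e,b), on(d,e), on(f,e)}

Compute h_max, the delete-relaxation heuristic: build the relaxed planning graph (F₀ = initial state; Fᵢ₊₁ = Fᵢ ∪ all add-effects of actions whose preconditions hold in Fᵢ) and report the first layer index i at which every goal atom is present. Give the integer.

F0 = init (8 atoms)
F1 = F0 ∪ {at(b), at(d), at(f), on(b,b), on(e,e), on(f,f)}  (14 atoms)
F2 = F1 ∪ {at(e), holds(a,e), holds(a,f), holds(b,a), holds(b,b), holds(b,d), holds(b,e), holds(d,b), holds(d,e), holds(d,f), holds(e,a), holds(e,b), holds(e,d), holds(e,f), holds(f,a), holds(f,b), holds(f,d), holds(f,e), holds(f,f)}  (33 atoms)
goal ⊆ F2  ⇒  h_max = 2

2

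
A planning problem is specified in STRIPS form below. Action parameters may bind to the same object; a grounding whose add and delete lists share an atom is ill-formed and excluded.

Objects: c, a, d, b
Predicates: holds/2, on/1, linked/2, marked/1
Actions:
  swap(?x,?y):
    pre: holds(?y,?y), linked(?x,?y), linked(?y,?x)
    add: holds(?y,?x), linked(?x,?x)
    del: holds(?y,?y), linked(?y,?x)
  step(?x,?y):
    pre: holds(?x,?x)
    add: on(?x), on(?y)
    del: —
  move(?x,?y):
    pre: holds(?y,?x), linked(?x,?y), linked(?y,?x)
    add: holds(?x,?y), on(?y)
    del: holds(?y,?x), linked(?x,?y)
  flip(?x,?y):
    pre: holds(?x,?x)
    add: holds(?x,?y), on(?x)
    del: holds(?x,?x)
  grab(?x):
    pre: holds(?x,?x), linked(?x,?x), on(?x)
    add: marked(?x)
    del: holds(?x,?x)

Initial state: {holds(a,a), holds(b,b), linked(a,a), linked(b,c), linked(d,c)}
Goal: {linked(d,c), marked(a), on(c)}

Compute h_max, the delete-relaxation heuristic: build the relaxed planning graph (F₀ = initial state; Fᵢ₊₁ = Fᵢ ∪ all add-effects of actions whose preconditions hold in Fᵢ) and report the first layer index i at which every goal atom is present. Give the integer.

F0 = init (5 atoms)
F1 = F0 ∪ {holds(a,b), holds(a,c), holds(a,d), holds(b,a), holds(b,c), holds(b,d), on(a), on(b), on(c), on(d)}  (15 atoms)
F2 = F1 ∪ {marked(a)}  (16 atoms)
goal ⊆ F2  ⇒  h_max = 2

2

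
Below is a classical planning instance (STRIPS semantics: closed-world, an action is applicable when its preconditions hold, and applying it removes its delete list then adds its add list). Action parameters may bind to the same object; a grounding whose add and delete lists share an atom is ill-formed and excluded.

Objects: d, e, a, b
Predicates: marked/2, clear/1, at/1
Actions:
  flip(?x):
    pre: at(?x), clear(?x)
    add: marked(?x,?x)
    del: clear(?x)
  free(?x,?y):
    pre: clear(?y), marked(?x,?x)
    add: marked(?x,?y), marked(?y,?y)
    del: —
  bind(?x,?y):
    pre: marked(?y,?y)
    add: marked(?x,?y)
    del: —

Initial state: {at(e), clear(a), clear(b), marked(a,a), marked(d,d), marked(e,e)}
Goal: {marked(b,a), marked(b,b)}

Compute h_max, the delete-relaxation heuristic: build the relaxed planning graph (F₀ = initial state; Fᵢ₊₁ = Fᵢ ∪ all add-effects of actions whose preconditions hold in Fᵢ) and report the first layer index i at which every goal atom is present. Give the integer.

F0 = init (6 atoms)
F1 = F0 ∪ {marked(a,b), marked(a,d), marked(a,e), marked(b,a), marked(b,b), marked(b,d), marked(b,e), marked(d,a), marked(d,b), marked(d,e), marked(e,a), marked(e,b), marked(e,d)}  (19 atoms)
goal ⊆ F1  ⇒  h_max = 1

1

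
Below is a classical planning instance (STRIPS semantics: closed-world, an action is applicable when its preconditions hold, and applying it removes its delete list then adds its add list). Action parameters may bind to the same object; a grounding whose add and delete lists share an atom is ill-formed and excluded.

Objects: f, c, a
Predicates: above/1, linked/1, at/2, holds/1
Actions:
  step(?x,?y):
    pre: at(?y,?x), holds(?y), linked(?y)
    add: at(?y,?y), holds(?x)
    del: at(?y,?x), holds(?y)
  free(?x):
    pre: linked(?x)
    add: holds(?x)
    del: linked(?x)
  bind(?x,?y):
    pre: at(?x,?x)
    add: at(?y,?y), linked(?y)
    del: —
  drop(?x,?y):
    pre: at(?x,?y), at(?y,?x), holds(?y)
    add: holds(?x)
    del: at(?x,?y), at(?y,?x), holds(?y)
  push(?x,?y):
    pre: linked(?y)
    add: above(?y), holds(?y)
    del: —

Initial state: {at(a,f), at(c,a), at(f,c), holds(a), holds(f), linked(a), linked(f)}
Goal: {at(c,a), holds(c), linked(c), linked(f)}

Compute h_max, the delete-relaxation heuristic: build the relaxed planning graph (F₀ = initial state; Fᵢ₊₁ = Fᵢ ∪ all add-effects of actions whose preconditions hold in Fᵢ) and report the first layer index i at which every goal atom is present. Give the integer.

F0 = init (7 atoms)
F1 = F0 ∪ {above(a), above(f), at(a,a), at(f,f), holds(c)}  (12 atoms)
F2 = F1 ∪ {at(c,c), linked(c)}  (14 atoms)
goal ⊆ F2  ⇒  h_max = 2

2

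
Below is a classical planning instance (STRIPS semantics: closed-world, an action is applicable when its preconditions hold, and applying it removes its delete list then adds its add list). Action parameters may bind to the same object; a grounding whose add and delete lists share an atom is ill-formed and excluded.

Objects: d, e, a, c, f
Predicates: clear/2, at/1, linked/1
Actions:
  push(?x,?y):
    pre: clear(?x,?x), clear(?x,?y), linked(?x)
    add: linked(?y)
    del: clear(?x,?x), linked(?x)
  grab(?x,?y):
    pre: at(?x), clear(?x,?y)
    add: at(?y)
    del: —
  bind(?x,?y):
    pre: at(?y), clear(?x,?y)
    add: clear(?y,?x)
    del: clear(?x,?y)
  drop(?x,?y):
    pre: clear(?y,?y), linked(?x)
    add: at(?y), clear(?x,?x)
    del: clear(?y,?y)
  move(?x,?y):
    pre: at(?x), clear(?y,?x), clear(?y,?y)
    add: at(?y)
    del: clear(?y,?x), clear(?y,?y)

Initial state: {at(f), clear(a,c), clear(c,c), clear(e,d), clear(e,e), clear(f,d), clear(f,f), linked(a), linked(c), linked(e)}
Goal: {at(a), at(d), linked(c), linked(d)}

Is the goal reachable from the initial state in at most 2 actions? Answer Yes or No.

No

1. push(e,d)  →  {at(f), clear(a,c), clear(c,c), clear(e,d), clear(f,d), clear(f,f), linked(a), linked(c), linked(d)}
2. grab(f,d)  →  {at(d), at(f), clear(a,c), clear(c,c), clear(e,d), clear(f,d), clear(f,f), linked(a), linked(c), linked(d)}
3. drop(a,c)  →  {at(c), at(d), at(f), clear(a,a), clear(a,c), clear(e,d), clear(f,d), clear(f,f), linked(a), linked(c), linked(d)}
4. drop(d,a)  →  {at(a), at(c), at(d), at(f), clear(a,c), clear(d,d), clear(e,d), clear(f,d), clear(f,f), linked(a), linked(c), linked(d)}
optimal plan length = 4; 4 > 2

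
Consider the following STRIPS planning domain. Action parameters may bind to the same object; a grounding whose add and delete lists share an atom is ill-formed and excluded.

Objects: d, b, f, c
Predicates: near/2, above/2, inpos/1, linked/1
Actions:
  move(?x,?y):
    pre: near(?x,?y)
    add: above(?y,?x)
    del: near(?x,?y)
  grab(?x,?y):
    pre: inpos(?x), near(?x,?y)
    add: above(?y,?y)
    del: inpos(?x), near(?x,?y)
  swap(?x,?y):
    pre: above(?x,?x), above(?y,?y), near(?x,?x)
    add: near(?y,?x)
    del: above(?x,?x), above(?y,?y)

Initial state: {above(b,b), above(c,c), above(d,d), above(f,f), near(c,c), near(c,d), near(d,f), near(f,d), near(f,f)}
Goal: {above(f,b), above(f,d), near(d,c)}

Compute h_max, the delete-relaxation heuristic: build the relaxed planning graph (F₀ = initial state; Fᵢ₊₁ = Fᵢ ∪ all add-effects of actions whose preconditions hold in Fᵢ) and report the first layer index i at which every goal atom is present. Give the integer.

F0 = init (9 atoms)
F1 = F0 ∪ {above(d,c), above(d,f), above(f,d), near(b,c), near(b,f), near(c,f), near(d,c), near(f,c)}  (17 atoms)
F2 = F1 ∪ {above(c,b), above(c,d), above(c,f), above(f,b), above(f,c)}  (22 atoms)
goal ⊆ F2  ⇒  h_max = 2

2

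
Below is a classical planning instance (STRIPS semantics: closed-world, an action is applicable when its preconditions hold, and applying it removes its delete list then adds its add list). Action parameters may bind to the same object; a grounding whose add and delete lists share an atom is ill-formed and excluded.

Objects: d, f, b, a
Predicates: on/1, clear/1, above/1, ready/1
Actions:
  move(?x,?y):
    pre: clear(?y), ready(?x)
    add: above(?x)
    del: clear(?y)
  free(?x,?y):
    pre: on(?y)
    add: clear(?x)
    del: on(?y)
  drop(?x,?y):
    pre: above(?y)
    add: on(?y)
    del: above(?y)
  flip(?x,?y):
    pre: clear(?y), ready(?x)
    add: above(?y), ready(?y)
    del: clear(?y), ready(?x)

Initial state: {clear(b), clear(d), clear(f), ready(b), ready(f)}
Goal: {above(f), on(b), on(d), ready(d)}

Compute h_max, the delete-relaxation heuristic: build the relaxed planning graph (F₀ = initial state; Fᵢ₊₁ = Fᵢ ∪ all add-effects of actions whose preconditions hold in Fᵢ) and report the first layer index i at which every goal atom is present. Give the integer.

F0 = init (5 atoms)
F1 = F0 ∪ {above(b), above(d), above(f), ready(d)}  (9 atoms)
F2 = F1 ∪ {on(b), on(d), on(f)}  (12 atoms)
goal ⊆ F2  ⇒  h_max = 2

2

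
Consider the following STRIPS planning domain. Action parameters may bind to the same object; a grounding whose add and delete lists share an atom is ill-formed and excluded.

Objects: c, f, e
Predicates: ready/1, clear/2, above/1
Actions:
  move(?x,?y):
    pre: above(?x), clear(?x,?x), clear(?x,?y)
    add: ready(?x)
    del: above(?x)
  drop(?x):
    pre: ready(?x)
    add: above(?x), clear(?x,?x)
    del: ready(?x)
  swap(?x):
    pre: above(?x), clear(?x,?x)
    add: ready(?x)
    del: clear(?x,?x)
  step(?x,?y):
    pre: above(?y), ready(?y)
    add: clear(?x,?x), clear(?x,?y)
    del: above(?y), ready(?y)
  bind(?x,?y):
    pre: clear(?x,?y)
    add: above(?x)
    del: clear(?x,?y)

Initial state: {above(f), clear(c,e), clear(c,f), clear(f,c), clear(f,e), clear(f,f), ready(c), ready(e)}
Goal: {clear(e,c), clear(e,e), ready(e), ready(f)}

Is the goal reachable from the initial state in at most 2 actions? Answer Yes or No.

1. move(f,c)  →  {clear(c,e), clear(c,f), clear(f,c), clear(f,e), clear(f,f), ready(c), ready(e), ready(f)}
2. bind(c,f)  →  {above(c), clear(c,e), clear(f,c), clear(f,e), clear(f,f), ready(c), ready(e), ready(f)}
3. step(e,c)  →  {clear(c,e), clear(e,c), clear(e,e), clear(f,c), clear(f,e), clear(f,f), ready(e), ready(f)}
optimal plan length = 3; 3 > 2

No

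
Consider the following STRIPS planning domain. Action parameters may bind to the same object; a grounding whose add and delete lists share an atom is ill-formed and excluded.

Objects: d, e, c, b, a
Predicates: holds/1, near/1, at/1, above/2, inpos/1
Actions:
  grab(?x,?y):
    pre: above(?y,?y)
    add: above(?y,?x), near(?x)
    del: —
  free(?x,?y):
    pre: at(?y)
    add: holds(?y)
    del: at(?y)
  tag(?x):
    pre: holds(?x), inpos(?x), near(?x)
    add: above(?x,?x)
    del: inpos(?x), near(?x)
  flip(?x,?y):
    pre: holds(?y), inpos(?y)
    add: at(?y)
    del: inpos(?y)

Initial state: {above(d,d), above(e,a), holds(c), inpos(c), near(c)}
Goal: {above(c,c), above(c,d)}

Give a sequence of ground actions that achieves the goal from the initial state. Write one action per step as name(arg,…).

1. tag(c)  →  {above(c,c), above(d,d), above(e,a), holds(c)}
2. grab(d,c)  →  {above(c,c), above(c,d), above(d,d), above(e,a), holds(c), near(d)}

tag(c); grab(d,c)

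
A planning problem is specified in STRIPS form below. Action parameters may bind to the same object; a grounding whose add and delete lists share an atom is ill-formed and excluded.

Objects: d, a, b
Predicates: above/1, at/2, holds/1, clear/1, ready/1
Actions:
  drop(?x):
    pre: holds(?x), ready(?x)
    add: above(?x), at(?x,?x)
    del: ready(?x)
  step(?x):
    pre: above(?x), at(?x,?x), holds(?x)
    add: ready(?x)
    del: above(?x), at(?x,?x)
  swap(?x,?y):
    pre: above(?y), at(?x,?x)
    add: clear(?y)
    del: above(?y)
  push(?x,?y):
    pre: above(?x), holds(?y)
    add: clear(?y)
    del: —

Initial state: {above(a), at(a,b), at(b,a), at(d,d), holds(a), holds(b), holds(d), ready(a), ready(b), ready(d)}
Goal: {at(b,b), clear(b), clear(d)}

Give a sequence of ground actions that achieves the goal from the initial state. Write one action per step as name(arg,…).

1. drop(b)  →  {above(a), above(b), at(a,b), at(b,a), at(b,b), at(d,d), holds(a), holds(b), holds(d), ready(a), ready(d)}
2. swap(d,b)  →  {above(a), at(a,b), at(b,a), at(b,b), at(d,d), clear(b), holds(a), holds(b), holds(d), ready(a), ready(d)}
3. push(a,d)  →  {above(a), at(a,b), at(b,a), at(b,b), at(d,d), clear(b), clear(d), holds(a), holds(b), holds(d), ready(a), ready(d)}

drop(b); swap(d,b); push(a,d)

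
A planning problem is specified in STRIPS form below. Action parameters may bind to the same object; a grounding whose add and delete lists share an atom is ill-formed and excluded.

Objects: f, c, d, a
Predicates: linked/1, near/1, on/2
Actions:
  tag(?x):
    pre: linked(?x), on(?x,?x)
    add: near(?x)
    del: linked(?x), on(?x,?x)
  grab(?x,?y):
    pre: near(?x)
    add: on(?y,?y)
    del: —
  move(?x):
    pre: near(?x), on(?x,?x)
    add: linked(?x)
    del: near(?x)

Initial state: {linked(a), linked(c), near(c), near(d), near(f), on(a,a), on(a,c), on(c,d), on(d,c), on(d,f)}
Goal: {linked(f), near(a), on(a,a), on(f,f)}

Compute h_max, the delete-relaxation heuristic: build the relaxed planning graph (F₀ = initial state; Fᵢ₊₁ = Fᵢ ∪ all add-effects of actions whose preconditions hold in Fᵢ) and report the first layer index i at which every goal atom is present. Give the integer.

F0 = init (10 atoms)
F1 = F0 ∪ {near(a), on(c,c), on(d,d), on(f,f)}  (14 atoms)
F2 = F1 ∪ {linked(d), linked(f)}  (16 atoms)
goal ⊆ F2  ⇒  h_max = 2

2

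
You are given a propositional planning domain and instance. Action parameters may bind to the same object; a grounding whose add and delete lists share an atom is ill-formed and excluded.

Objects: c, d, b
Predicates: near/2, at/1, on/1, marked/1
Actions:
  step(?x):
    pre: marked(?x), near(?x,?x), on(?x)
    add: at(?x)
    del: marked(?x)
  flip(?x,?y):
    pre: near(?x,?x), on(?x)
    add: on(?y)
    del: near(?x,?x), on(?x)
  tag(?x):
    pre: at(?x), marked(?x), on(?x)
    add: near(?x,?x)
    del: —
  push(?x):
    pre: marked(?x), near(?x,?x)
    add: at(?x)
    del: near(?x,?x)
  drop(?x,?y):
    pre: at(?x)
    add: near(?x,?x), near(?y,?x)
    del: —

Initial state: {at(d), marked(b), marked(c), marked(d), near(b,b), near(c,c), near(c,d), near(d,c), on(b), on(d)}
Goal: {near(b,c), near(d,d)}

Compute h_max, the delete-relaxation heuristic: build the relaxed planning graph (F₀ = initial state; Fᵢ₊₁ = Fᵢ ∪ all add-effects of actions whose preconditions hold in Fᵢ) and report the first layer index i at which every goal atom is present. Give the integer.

2

F0 = init (10 atoms)
F1 = F0 ∪ {at(b), at(c), near(b,d), near(d,d), on(c)}  (15 atoms)
F2 = F1 ∪ {near(b,c), near(c,b), near(d,b)}  (18 atoms)
goal ⊆ F2  ⇒  h_max = 2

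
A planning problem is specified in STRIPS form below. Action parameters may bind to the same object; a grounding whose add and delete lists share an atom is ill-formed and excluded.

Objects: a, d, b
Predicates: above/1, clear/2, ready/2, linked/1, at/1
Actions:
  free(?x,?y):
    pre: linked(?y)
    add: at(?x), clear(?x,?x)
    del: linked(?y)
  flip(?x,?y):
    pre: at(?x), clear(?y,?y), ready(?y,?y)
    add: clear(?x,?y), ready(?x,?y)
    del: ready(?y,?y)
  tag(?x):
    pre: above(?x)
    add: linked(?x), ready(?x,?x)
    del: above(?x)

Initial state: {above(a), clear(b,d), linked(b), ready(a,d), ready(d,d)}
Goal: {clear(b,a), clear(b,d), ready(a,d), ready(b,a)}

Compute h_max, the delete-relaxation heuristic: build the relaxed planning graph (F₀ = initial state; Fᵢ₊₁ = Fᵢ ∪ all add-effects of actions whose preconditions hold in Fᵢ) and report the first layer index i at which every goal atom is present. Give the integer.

F0 = init (5 atoms)
F1 = F0 ∪ {at(a), at(b), at(d), clear(a,a), clear(b,b), clear(d,d), linked(a), ready(a,a)}  (13 atoms)
F2 = F1 ∪ {clear(a,d), clear(b,a), clear(d,a), ready(b,a), ready(b,d), ready(d,a)}  (19 atoms)
goal ⊆ F2  ⇒  h_max = 2

2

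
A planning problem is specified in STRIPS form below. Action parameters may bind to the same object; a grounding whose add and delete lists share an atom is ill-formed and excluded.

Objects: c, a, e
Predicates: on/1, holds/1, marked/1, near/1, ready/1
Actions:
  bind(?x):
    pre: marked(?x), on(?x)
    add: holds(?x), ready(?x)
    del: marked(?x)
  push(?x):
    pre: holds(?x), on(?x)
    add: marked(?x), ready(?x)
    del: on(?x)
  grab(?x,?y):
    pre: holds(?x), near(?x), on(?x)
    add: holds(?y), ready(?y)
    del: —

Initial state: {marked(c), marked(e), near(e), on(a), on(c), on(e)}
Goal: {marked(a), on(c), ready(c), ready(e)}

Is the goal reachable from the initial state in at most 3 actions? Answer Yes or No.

1. bind(c)  →  {holds(c), marked(e), near(e), on(a), on(c), on(e), ready(c)}
2. bind(e)  →  {holds(c), holds(e), near(e), on(a), on(c), on(e), ready(c), ready(e)}
3. grab(e,a)  →  {holds(a), holds(c), holds(e), near(e), on(a), on(c), on(e), ready(a), ready(c), ready(e)}
4. push(a)  →  {holds(a), holds(c), holds(e), marked(a), near(e), on(c), on(e), ready(a), ready(c), ready(e)}
optimal plan length = 4; 4 > 3

No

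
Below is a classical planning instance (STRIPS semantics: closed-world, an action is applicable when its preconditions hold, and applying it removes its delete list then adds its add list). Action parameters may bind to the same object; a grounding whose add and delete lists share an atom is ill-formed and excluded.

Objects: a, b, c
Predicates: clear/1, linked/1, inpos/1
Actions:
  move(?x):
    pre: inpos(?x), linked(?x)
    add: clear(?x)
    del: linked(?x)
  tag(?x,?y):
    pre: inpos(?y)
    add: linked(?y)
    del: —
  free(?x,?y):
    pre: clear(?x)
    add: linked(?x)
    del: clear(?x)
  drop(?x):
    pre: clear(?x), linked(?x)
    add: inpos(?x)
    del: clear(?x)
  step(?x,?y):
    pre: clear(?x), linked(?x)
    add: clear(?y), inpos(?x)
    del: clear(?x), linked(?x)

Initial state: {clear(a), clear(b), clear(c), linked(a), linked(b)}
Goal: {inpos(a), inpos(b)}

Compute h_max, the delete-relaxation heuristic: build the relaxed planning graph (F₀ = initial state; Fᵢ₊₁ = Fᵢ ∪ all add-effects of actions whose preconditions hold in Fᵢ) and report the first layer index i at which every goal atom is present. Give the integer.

F0 = init (5 atoms)
F1 = F0 ∪ {inpos(a), inpos(b), linked(c)}  (8 atoms)
goal ⊆ F1  ⇒  h_max = 1

1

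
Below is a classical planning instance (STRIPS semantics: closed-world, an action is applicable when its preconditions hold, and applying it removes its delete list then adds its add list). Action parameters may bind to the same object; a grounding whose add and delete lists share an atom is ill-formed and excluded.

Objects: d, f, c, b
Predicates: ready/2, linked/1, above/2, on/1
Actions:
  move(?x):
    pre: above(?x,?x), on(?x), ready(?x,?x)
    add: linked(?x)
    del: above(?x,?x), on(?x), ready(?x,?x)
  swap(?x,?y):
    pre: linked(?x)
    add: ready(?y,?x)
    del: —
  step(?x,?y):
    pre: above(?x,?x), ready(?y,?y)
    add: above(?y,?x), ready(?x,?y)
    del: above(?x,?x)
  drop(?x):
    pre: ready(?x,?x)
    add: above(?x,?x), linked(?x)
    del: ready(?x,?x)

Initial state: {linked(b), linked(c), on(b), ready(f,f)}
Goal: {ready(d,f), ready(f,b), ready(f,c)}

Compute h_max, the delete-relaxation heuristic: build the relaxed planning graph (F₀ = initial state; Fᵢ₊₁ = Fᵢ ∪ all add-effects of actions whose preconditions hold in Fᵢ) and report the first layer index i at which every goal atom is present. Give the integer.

2

F0 = init (4 atoms)
F1 = F0 ∪ {above(f,f), linked(f), ready(b,b), ready(b,c), ready(c,b), ready(c,c), ready(d,b), ready(d,c), ready(f,b), ready(f,c)}  (14 atoms)
F2 = F1 ∪ {above(b,b), above(b,f), above(c,c), above(c,f), ready(b,f), ready(c,f), ready(d,f)}  (21 atoms)
goal ⊆ F2  ⇒  h_max = 2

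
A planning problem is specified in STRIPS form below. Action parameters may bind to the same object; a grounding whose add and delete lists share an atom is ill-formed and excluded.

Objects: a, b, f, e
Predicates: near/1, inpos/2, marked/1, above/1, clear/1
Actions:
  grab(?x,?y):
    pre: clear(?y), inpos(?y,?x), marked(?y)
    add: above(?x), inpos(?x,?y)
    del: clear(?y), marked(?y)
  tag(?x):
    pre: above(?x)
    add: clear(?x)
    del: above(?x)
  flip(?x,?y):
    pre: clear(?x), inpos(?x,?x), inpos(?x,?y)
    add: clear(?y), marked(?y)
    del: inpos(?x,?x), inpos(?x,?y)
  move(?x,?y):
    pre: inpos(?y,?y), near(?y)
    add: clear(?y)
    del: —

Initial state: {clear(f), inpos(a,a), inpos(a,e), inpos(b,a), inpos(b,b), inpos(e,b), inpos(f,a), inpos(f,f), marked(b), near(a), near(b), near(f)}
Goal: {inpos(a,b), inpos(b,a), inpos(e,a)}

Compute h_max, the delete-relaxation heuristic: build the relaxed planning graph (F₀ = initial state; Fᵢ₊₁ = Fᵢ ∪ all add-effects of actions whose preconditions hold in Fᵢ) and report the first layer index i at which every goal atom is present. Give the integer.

F0 = init (12 atoms)
F1 = F0 ∪ {clear(a), clear(b), marked(a), marked(f)}  (16 atoms)
F2 = F1 ∪ {above(a), above(b), above(e), above(f), clear(e), inpos(a,b), inpos(a,f), inpos(e,a), marked(e)}  (25 atoms)
goal ⊆ F2  ⇒  h_max = 2

2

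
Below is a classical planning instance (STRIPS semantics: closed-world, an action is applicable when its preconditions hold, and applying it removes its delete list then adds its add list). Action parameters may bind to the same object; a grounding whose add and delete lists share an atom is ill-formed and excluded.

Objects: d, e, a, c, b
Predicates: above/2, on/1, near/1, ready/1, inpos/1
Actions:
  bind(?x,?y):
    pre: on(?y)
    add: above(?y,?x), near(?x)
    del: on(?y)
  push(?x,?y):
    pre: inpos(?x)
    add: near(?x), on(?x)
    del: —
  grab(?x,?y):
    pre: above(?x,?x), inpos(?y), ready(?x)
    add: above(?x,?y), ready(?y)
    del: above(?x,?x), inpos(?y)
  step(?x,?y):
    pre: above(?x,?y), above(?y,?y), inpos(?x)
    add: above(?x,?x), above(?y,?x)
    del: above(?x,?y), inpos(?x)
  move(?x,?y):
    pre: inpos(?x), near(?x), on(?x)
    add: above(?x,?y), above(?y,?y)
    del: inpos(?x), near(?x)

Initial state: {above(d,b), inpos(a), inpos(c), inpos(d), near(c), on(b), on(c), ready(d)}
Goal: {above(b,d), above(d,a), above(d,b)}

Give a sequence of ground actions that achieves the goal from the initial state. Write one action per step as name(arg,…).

1. bind(d,b)  →  {above(b,d), above(d,b), inpos(a), inpos(c), inpos(d), near(c), near(d), on(c), ready(d)}
2. push(d,d)  →  {above(b,d), above(d,b), inpos(a), inpos(c), inpos(d), near(c), near(d), on(c), on(d), ready(d)}
3. bind(a,d)  →  {above(b,d), above(d,a), above(d,b), inpos(a), inpos(c), inpos(d), near(a), near(c), near(d), on(c), ready(d)}

bind(d,b); push(d,d); bind(a,d)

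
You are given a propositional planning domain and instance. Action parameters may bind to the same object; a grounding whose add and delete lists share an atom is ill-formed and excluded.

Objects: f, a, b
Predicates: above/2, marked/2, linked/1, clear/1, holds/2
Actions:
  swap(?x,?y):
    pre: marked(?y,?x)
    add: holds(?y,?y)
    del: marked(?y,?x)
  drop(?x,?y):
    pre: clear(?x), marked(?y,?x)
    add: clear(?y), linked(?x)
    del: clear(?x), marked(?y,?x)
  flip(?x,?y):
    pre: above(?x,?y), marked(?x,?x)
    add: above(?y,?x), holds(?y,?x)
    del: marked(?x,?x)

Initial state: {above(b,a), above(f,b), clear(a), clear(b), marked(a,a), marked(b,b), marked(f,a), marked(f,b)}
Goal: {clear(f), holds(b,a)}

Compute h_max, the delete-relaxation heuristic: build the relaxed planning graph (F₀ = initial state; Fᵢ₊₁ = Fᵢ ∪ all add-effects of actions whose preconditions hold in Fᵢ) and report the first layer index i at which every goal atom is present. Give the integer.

F0 = init (8 atoms)
F1 = F0 ∪ {above(a,b), clear(f), holds(a,a), holds(a,b), holds(b,b), holds(f,f), linked(a), linked(b)}  (16 atoms)
F2 = F1 ∪ {holds(b,a)}  (17 atoms)
goal ⊆ F2  ⇒  h_max = 2

2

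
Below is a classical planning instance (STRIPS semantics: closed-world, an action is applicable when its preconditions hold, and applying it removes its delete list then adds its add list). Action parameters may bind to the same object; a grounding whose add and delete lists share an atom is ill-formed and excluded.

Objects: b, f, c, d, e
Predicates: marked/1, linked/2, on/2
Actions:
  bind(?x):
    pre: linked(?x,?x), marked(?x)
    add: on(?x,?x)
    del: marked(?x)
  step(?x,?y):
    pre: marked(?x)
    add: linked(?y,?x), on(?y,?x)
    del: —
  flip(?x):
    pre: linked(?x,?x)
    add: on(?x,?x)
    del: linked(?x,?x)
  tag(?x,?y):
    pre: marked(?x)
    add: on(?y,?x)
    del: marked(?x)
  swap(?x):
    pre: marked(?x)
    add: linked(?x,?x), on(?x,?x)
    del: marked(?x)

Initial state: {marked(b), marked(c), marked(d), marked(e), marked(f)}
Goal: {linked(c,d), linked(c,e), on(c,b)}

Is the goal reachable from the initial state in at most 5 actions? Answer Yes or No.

1. step(b,c)  →  {linked(c,b), marked(b), marked(c), marked(d), marked(e), marked(f), on(c,b)}
2. step(d,c)  →  {linked(c,b), linked(c,d), marked(b), marked(c), marked(d), marked(e), marked(f), on(c,b), on(c,d)}
3. step(e,c)  →  {linked(c,b), linked(c,d), linked(c,e), marked(b), marked(c), marked(d), marked(e), marked(f), on(c,b), on(c,d), on(c,e)}
optimal plan length = 3; 3 ≤ 5

Yes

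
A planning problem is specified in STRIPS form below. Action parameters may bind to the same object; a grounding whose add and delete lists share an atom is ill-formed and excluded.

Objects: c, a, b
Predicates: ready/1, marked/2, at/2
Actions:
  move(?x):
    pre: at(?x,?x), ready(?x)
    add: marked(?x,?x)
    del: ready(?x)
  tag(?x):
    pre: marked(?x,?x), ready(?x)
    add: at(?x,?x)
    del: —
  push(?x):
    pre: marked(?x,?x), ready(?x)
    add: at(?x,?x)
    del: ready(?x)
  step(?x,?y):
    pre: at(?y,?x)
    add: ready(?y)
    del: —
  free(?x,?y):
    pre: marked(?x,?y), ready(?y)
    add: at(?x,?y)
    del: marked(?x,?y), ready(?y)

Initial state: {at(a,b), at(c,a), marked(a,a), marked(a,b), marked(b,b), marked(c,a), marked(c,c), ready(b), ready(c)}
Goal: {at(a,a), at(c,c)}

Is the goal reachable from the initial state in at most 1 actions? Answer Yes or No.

1. tag(c)  →  {at(a,b), at(c,a), at(c,c), marked(a,a), marked(a,b), marked(b,b), marked(c,a), marked(c,c), ready(b), ready(c)}
2. step(b,a)  →  {at(a,b), at(c,a), at(c,c), marked(a,a), marked(a,b), marked(b,b), marked(c,a), marked(c,c), ready(a), ready(b), ready(c)}
3. tag(a)  →  {at(a,a), at(a,b), at(c,a), at(c,c), marked(a,a), marked(a,b), marked(b,b), marked(c,a), marked(c,c), ready(a), ready(b), ready(c)}
optimal plan length = 3; 3 > 1

No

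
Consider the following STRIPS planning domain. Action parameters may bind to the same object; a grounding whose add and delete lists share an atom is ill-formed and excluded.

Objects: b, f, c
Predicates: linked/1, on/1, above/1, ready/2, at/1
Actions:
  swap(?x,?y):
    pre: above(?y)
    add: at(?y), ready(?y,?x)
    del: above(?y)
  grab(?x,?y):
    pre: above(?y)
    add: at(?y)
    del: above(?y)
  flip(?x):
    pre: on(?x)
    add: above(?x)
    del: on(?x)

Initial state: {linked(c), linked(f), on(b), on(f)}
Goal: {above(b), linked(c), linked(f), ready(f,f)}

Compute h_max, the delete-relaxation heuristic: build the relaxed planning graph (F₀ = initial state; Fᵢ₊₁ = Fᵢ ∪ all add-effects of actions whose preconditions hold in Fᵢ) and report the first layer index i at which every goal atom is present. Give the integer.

F0 = init (4 atoms)
F1 = F0 ∪ {above(b), above(f)}  (6 atoms)
F2 = F1 ∪ {at(b), at(f), ready(b,b), ready(b,c), ready(b,f), ready(f,b), ready(f,c), ready(f,f)}  (14 atoms)
goal ⊆ F2  ⇒  h_max = 2

2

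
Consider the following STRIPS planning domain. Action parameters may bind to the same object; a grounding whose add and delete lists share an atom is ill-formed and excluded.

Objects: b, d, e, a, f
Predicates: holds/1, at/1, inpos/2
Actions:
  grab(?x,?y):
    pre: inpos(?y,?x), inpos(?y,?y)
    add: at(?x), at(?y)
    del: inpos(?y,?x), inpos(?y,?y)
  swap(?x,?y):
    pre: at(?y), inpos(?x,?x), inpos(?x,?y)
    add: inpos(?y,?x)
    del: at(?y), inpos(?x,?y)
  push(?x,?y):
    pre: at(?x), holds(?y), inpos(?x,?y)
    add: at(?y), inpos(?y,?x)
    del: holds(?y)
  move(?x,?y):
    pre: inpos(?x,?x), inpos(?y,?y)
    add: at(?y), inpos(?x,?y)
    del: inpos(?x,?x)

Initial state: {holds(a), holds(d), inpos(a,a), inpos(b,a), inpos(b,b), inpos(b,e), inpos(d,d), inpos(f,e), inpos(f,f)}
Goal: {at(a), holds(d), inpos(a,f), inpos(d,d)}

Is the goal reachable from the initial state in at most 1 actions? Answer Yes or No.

No

1. grab(a,b)  →  {at(a), at(b), holds(a), holds(d), inpos(a,a), inpos(b,e), inpos(d,d), inpos(f,e), inpos(f,f)}
2. move(a,f)  →  {at(a), at(b), at(f), holds(a), holds(d), inpos(a,f), inpos(b,e), inpos(d,d), inpos(f,e), inpos(f,f)}
optimal plan length = 2; 2 > 1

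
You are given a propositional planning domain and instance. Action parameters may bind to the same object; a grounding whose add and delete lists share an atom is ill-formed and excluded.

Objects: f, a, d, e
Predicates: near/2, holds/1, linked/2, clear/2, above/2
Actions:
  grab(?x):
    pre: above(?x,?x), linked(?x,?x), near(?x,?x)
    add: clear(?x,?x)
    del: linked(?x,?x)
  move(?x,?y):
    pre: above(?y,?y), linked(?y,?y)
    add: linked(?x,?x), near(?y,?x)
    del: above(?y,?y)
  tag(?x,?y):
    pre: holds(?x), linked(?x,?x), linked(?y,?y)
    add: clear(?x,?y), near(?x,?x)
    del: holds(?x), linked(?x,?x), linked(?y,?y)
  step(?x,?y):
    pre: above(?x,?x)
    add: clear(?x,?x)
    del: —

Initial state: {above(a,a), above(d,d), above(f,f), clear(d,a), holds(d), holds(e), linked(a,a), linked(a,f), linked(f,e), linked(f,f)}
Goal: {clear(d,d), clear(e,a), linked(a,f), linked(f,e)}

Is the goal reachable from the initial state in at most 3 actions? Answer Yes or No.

Yes

1. move(e,f)  →  {above(a,a), above(d,d), clear(d,a), holds(d), holds(e), linked(a,a), linked(a,f), linked(e,e), linked(f,e), linked(f,f), near(f,e)}
2. tag(e,a)  →  {above(a,a), above(d,d), clear(d,a), clear(e,a), holds(d), linked(a,f), linked(f,e), linked(f,f), near(e,e), near(f,e)}
3. step(d,f)  →  {above(a,a), above(d,d), clear(d,a), clear(d,d), clear(e,a), holds(d), linked(a,f), linked(f,e), linked(f,f), near(e,e), near(f,e)}
optimal plan length = 3; 3 ≤ 3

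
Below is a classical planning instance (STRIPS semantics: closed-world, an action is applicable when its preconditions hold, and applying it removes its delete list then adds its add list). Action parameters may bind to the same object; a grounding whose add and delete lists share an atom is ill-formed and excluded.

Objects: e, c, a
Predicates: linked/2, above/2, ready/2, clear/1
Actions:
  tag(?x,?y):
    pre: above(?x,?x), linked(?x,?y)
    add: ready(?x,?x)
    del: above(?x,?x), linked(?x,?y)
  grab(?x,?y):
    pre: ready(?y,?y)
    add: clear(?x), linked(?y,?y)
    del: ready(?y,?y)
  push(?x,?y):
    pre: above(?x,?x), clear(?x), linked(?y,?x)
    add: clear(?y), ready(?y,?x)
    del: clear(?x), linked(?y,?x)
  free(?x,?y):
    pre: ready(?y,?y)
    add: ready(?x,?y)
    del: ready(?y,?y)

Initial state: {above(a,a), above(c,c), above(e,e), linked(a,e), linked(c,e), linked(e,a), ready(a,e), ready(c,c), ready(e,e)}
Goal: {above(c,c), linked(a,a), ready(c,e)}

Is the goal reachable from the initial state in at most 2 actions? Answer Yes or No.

1. tag(a,e)  →  {above(c,c), above(e,e), linked(c,e), linked(e,a), ready(a,a), ready(a,e), ready(c,c), ready(e,e)}
2. grab(e,a)  →  {above(c,c), above(e,e), clear(e), linked(a,a), linked(c,e), linked(e,a), ready(a,e), ready(c,c), ready(e,e)}
3. push(e,c)  →  {above(c,c), above(e,e), clear(c), linked(a,a), linked(e,a), ready(a,e), ready(c,c), ready(c,e), ready(e,e)}
optimal plan length = 3; 3 > 2

No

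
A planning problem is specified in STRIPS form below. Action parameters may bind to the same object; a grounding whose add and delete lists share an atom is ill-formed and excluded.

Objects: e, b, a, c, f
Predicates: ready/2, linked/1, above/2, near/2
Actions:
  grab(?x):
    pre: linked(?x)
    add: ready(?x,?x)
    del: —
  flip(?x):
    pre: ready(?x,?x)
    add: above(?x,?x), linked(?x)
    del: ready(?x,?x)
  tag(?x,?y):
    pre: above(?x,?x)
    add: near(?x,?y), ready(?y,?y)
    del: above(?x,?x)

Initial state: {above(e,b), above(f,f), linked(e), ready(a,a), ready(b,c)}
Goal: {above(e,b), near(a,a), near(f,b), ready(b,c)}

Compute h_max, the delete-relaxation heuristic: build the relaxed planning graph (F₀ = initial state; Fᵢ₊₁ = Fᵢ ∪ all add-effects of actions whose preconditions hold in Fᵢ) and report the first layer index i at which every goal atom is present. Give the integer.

F0 = init (5 atoms)
F1 = F0 ∪ {above(a,a), linked(a), near(f,a), near(f,b), near(f,c), near(f,e), near(f,f), ready(b,b), ready(c,c), ready(e,e), ready(f,f)}  (16 atoms)
F2 = F1 ∪ {above(b,b), above(c,c), above(e,e), linked(b), linked(c), linked(f), near(a,a), near(a,b), near(a,c), near(a,e), near(a,f)}  (27 atoms)
goal ⊆ F2  ⇒  h_max = 2

2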